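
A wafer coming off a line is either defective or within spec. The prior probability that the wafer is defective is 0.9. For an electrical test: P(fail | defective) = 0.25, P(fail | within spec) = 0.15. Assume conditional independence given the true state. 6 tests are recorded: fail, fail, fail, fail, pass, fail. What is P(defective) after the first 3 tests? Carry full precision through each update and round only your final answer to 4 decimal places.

After 'fail': P(defective) = 0.25·0.9000 / (0.25·0.9000 + 0.15·0.1000) ≈ 0.9375
After 'fail': P(defective) = 0.25·0.9375 / (0.25·0.9375 + 0.15·0.0625) ≈ 0.9615
After 'fail': P(defective) = 0.25·0.9615 / (0.25·0.9615 + 0.15·0.0385) ≈ 0.9766

0.9766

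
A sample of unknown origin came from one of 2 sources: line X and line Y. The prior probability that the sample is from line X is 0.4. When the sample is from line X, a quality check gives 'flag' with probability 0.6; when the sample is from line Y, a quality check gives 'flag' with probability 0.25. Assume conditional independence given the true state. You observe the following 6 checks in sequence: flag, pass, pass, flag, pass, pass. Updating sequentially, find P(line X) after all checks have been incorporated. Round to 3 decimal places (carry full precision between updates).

Each posterior becomes the prior for the next update.
After 'flag': P(line X) = 0.6·0.4000 / (0.6·0.4000 + 0.25·0.6000) ≈ 0.6154
After 'pass': P(line X) = 0.4·0.6154 / (0.4·0.6154 + 0.75·0.3846) ≈ 0.4604
After 'pass': P(line X) = 0.4·0.4604 / (0.4·0.4604 + 0.75·0.5396) ≈ 0.3128
After 'flag': P(line X) = 0.6·0.3128 / (0.6·0.3128 + 0.25·0.6872) ≈ 0.5220
After 'pass': P(line X) = 0.4·0.5220 / (0.4·0.5220 + 0.75·0.4780) ≈ 0.3681
After 'pass': P(line X) = 0.4·0.3681 / (0.4·0.3681 + 0.75·0.6319) ≈ 0.2370

0.237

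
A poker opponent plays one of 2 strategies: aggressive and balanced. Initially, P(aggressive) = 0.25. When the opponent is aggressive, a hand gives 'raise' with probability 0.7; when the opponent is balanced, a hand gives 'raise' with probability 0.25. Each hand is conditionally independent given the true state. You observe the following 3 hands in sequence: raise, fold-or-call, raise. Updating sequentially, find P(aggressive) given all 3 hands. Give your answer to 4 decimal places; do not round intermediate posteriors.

0.5111

After 'raise': P(aggressive) = 0.7·0.2500 / (0.7·0.2500 + 0.25·0.7500) ≈ 0.4828
After 'fold-or-call': P(aggressive) = 0.3·0.4828 / (0.3·0.4828 + 0.75·0.5172) ≈ 0.2718
After 'raise': P(aggressive) = 0.7·0.2718 / (0.7·0.2718 + 0.25·0.7282) ≈ 0.5111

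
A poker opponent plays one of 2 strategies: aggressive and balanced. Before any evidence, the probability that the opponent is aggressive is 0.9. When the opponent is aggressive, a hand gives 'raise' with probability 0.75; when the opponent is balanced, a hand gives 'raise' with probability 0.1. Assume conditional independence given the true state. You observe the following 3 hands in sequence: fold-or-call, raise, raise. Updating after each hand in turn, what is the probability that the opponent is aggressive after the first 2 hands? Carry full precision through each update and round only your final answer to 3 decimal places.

After 'fold-or-call': P(aggressive) = 0.25·0.9000 / (0.25·0.9000 + 0.9·0.1000) ≈ 0.7143
After 'raise': P(aggressive) = 0.75·0.7143 / (0.75·0.7143 + 0.1·0.2857) ≈ 0.9494

0.949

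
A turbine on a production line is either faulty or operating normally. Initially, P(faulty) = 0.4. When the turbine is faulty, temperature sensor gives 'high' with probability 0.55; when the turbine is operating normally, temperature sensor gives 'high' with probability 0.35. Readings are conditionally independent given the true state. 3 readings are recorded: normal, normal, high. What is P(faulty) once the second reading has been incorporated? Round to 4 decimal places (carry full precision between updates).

0.2422

After 'normal': P(faulty) = 0.45·0.4000 / (0.45·0.4000 + 0.65·0.6000) ≈ 0.3158
After 'normal': P(faulty) = 0.45·0.3158 / (0.45·0.3158 + 0.65·0.6842) ≈ 0.2422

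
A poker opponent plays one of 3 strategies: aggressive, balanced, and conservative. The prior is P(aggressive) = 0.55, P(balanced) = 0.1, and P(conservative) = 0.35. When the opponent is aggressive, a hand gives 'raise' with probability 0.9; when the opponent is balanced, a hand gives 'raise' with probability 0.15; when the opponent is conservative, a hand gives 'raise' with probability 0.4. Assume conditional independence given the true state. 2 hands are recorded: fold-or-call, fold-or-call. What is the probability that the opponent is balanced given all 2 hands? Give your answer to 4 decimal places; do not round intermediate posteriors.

After 'fold-or-call': normaliser = 0.1·0.5500 + 0.85·0.1000 + 0.6·0.3500; P(aggressive) ≈ 0.1571, P(balanced) ≈ 0.2429, P(conservative) ≈ 0.6000
After 'fold-or-call': normaliser = 0.1·0.1571 + 0.85·0.2429 + 0.6·0.6000; P(aggressive) ≈ 0.0270, P(balanced) ≈ 0.3546, P(conservative) ≈ 0.6184

0.3546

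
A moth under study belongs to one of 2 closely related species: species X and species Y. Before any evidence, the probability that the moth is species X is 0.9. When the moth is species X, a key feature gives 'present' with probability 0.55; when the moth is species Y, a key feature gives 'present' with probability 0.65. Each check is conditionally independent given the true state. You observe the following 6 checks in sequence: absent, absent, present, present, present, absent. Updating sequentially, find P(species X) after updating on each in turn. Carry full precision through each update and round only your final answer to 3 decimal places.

0.921

Apply Bayes' rule sequentially, carrying P(species X) forward.
After 'absent': P(species X) = 0.45·0.9000 / (0.45·0.9000 + 0.35·0.1000) ≈ 0.9205
After 'absent': P(species X) = 0.45·0.9205 / (0.45·0.9205 + 0.35·0.0795) ≈ 0.9370
After 'present': P(species X) = 0.55·0.9370 / (0.55·0.9370 + 0.65·0.0630) ≈ 0.9264
After 'present': P(species X) = 0.55·0.9264 / (0.55·0.9264 + 0.65·0.0736) ≈ 0.9142
After 'present': P(species X) = 0.55·0.9142 / (0.55·0.9142 + 0.65·0.0858) ≈ 0.9001
After 'absent': P(species X) = 0.45·0.9001 / (0.45·0.9001 + 0.35·0.0999) ≈ 0.9206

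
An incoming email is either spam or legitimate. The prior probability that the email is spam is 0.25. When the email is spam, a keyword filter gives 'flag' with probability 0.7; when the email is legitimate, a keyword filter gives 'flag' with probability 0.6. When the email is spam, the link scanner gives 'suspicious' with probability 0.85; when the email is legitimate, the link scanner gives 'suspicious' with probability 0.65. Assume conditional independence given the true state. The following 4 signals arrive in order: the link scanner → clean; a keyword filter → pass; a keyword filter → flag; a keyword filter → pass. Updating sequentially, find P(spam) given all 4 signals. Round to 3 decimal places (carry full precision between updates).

After the link scanner='clean': P(spam) = 0.15·0.2500 / (0.15·0.2500 + 0.35·0.7500) ≈ 0.1250
After a keyword filter='pass': P(spam) = 0.3·0.1250 / (0.3·0.1250 + 0.4·0.8750) ≈ 0.0968
After a keyword filter='flag': P(spam) = 0.7·0.0968 / (0.7·0.0968 + 0.6·0.9032) ≈ 0.1111
After a keyword filter='pass': P(spam) = 0.3·0.1111 / (0.3·0.1111 + 0.4·0.8889) ≈ 0.0857

0.086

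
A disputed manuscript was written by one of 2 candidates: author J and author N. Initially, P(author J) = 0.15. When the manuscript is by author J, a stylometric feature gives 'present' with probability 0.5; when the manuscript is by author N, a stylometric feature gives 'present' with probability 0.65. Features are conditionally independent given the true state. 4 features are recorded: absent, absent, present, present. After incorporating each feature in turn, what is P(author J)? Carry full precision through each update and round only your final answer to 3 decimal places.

0.176

Apply Bayes' rule sequentially, carrying P(author J) forward.
After 'absent': P(author J) = 0.5·0.1500 / (0.5·0.1500 + 0.35·0.8500) ≈ 0.2013
After 'absent': P(author J) = 0.5·0.2013 / (0.5·0.2013 + 0.35·0.7987) ≈ 0.2648
After 'present': P(author J) = 0.5·0.2648 / (0.5·0.2648 + 0.65·0.7352) ≈ 0.2169
After 'present': P(author J) = 0.5·0.2169 / (0.5·0.2169 + 0.65·0.7831) ≈ 0.1757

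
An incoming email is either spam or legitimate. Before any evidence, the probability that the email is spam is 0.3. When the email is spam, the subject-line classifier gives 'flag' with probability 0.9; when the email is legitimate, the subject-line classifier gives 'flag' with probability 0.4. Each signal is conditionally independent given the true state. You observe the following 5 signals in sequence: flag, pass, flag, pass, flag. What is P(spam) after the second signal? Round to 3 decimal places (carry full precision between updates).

0.138

After 'flag': P(spam) = 0.9·0.3000 / (0.9·0.3000 + 0.4·0.7000) ≈ 0.4909
After 'pass': P(spam) = 0.1·0.4909 / (0.1·0.4909 + 0.6·0.5091) ≈ 0.1385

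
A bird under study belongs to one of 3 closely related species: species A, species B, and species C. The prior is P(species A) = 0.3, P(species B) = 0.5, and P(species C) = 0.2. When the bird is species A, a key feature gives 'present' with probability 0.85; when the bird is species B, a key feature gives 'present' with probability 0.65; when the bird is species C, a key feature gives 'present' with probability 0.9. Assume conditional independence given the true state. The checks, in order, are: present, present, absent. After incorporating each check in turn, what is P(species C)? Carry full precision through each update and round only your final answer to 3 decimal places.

After 'present': normaliser = 0.85·0.3000 + 0.65·0.5000 + 0.9·0.2000; P(species A) ≈ 0.3355, P(species B) ≈ 0.4276, P(species C) ≈ 0.2368
After 'present': normaliser = 0.85·0.3355 + 0.65·0.4276 + 0.9·0.2368; P(species A) ≈ 0.3674, P(species B) ≈ 0.3581, P(species C) ≈ 0.2746
After 'absent': normaliser = 0.15·0.3674 + 0.35·0.3581 + 0.1·0.2746; P(species A) ≈ 0.2651, P(species B) ≈ 0.6028, P(species C) ≈ 0.1321

0.132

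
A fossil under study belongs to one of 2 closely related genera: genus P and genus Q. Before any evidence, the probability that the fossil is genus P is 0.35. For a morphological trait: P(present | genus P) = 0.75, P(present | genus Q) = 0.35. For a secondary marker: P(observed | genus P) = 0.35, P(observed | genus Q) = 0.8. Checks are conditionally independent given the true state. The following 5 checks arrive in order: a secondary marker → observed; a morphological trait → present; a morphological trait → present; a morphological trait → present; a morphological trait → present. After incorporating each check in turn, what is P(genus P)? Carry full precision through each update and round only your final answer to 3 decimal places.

After a secondary marker='observed': P(genus P) = 0.35·0.3500 / (0.35·0.3500 + 0.8·0.6500) ≈ 0.1907
After a morphological trait='present': P(genus P) = 0.75·0.1907 / (0.75·0.1907 + 0.35·0.8093) ≈ 0.3355
After a morphological trait='present': P(genus P) = 0.75·0.3355 / (0.75·0.3355 + 0.35·0.6645) ≈ 0.5196
After a morphological trait='present': P(genus P) = 0.75·0.5196 / (0.75·0.5196 + 0.35·0.4804) ≈ 0.6986
After a morphological trait='present': P(genus P) = 0.75·0.6986 / (0.75·0.6986 + 0.35·0.3014) ≈ 0.8324

0.832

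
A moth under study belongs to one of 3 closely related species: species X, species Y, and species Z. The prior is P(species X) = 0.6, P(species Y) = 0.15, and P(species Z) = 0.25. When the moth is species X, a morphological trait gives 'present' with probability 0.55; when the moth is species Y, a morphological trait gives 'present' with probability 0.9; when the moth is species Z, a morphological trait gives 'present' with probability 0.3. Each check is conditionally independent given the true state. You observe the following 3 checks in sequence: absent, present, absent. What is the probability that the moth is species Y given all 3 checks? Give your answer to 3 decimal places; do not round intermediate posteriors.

0.013

After 'absent': normaliser = 0.45·0.6000 + 0.1·0.1500 + 0.7·0.2500; P(species X) ≈ 0.5870, P(species Y) ≈ 0.0326, P(species Z) ≈ 0.3804
After 'present': normaliser = 0.55·0.5870 + 0.9·0.0326 + 0.3·0.3804; P(species X) ≈ 0.6923, P(species Y) ≈ 0.0629, P(species Z) ≈ 0.2448
After 'absent': normaliser = 0.45·0.6923 + 0.1·0.0629 + 0.7·0.2448; P(species X) ≈ 0.6369, P(species Y) ≈ 0.0129, P(species Z) ≈ 0.3503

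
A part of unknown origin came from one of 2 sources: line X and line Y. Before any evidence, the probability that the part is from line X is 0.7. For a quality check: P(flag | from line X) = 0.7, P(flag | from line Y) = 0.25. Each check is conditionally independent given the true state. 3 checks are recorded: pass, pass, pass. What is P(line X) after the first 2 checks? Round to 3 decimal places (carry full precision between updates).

0.272

After 'pass': P(line X) = 0.3·0.7000 / (0.3·0.7000 + 0.75·0.3000) ≈ 0.4828
After 'pass': P(line X) = 0.3·0.4828 / (0.3·0.4828 + 0.75·0.5172) ≈ 0.2718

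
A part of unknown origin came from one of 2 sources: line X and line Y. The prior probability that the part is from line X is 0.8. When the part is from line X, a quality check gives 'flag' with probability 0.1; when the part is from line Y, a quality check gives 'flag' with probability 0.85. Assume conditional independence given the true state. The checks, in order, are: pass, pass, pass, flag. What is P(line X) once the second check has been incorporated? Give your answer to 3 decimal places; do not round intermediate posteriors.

0.993

Each posterior becomes the prior for the next update.
After 'pass': P(line X) = 0.9·0.8000 / (0.9·0.8000 + 0.15·0.2000) ≈ 0.9600
After 'pass': P(line X) = 0.9·0.9600 / (0.9·0.9600 + 0.15·0.0400) ≈ 0.9931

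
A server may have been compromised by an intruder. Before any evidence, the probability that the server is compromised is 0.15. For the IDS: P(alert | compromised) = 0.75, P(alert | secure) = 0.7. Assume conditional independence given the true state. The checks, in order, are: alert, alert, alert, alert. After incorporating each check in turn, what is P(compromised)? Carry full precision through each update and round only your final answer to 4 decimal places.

After 'alert': P(compromised) = 0.75·0.1500 / (0.75·0.1500 + 0.7·0.8500) ≈ 0.1590
After 'alert': P(compromised) = 0.75·0.1590 / (0.75·0.1590 + 0.7·0.8410) ≈ 0.1685
After 'alert': P(compromised) = 0.75·0.1685 / (0.75·0.1685 + 0.7·0.8315) ≈ 0.1783
After 'alert': P(compromised) = 0.75·0.1783 / (0.75·0.1783 + 0.7·0.8217) ≈ 0.1887

0.1887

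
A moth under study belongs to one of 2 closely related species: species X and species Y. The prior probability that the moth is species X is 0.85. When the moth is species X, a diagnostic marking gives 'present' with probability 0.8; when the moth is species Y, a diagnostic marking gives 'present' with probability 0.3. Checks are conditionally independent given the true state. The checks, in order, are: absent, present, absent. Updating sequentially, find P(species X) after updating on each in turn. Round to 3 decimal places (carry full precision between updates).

0.552

Apply Bayes' rule sequentially, carrying P(species X) forward.
After 'absent': P(species X) = 0.2·0.8500 / (0.2·0.8500 + 0.7·0.1500) ≈ 0.6182
After 'present': P(species X) = 0.8·0.6182 / (0.8·0.6182 + 0.3·0.3818) ≈ 0.8119
After 'absent': P(species X) = 0.2·0.8119 / (0.2·0.8119 + 0.7·0.1881) ≈ 0.5523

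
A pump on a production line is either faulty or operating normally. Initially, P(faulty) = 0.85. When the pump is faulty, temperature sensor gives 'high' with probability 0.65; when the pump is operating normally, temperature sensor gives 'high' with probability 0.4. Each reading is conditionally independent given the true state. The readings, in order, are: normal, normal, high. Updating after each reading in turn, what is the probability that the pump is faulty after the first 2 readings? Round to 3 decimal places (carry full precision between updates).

0.658

Each posterior becomes the prior for the next update.
After 'normal': P(faulty) = 0.35·0.8500 / (0.35·0.8500 + 0.6·0.1500) ≈ 0.7677
After 'normal': P(faulty) = 0.35·0.7677 / (0.35·0.7677 + 0.6·0.2323) ≈ 0.6585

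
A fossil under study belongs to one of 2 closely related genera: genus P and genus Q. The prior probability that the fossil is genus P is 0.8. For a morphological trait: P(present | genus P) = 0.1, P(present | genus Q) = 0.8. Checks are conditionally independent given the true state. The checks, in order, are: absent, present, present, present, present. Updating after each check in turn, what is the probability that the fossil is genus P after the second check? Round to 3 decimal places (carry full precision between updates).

0.692

Each posterior becomes the prior for the next update.
After 'absent': P(genus P) = 0.9·0.8000 / (0.9·0.8000 + 0.2·0.2000) ≈ 0.9474
After 'present': P(genus P) = 0.1·0.9474 / (0.1·0.9474 + 0.8·0.0526) ≈ 0.6923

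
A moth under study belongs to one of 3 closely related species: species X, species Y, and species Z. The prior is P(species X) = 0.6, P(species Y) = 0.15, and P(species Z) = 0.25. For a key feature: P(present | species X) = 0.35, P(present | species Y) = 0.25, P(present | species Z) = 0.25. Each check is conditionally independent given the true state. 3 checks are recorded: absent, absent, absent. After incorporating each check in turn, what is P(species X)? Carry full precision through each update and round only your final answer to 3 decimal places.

0.494

After 'absent': normaliser = 0.65·0.6000 + 0.75·0.1500 + 0.75·0.2500; P(species X) ≈ 0.5652, P(species Y) ≈ 0.1630, P(species Z) ≈ 0.2717
After 'absent': normaliser = 0.65·0.5652 + 0.75·0.1630 + 0.75·0.2717; P(species X) ≈ 0.5298, P(species Y) ≈ 0.1763, P(species Z) ≈ 0.2939
After 'absent': normaliser = 0.65·0.5298 + 0.75·0.1763 + 0.75·0.2939; P(species X) ≈ 0.4940, P(species Y) ≈ 0.1897, P(species Z) ≈ 0.3162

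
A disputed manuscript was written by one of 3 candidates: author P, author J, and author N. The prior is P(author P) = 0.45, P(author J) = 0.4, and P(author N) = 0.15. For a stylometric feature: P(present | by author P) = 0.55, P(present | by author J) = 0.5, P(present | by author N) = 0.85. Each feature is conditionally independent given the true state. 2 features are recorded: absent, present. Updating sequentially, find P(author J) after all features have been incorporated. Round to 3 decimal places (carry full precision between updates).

After 'absent': normaliser = 0.45·0.4500 + 0.5·0.4000 + 0.15·0.1500; P(author P) ≈ 0.4765, P(author J) ≈ 0.4706, P(author N) ≈ 0.0529
After 'present': normaliser = 0.55·0.4765 + 0.5·0.4706 + 0.85·0.0529; P(author P) ≈ 0.4832, P(author J) ≈ 0.4338, P(author N) ≈ 0.0830

0.434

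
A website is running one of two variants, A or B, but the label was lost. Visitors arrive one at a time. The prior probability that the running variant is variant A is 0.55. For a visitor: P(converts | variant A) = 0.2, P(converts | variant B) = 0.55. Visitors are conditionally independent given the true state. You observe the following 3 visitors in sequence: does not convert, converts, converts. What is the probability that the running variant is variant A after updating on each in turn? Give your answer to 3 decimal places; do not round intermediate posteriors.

After 'does not convert': P(A) = 0.8·0.5500 / (0.8·0.5500 + 0.45·0.4500) ≈ 0.6848
After 'converts': P(A) = 0.2·0.6848 / (0.2·0.6848 + 0.55·0.3152) ≈ 0.4414
After 'converts': P(A) = 0.2·0.4414 / (0.2·0.4414 + 0.55·0.5586) ≈ 0.2232

0.223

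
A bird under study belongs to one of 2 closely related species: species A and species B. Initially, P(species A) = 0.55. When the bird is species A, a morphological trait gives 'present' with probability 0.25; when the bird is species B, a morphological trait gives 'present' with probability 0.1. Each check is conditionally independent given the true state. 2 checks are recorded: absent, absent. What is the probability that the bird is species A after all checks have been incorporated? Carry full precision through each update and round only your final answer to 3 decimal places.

0.459

Each posterior becomes the prior for the next update.
After 'absent': P(species A) = 0.75·0.5500 / (0.75·0.5500 + 0.9·0.4500) ≈ 0.5046
After 'absent': P(species A) = 0.75·0.5046 / (0.75·0.5046 + 0.9·0.4954) ≈ 0.4591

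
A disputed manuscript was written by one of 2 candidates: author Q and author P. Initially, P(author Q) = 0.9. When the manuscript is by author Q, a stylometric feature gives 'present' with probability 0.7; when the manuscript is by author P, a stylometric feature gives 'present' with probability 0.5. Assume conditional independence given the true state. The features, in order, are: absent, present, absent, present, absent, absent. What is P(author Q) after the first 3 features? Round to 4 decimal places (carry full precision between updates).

Each posterior becomes the prior for the next update.
After 'absent': P(author Q) = 0.3·0.9000 / (0.3·0.9000 + 0.5·0.1000) ≈ 0.8438
After 'present': P(author Q) = 0.7·0.8438 / (0.7·0.8438 + 0.5·0.1562) ≈ 0.8832
After 'absent': P(author Q) = 0.3·0.8832 / (0.3·0.8832 + 0.5·0.1168) ≈ 0.8194

0.8194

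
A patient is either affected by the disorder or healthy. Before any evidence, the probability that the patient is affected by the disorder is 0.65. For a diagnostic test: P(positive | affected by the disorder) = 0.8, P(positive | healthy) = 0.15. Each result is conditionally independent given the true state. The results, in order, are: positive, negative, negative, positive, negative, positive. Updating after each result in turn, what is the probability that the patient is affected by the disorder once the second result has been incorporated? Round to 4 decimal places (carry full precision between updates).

0.6997

After 'positive': P(affected) = 0.8·0.6500 / (0.8·0.6500 + 0.15·0.3500) ≈ 0.9083
After 'negative': P(affected) = 0.2·0.9083 / (0.2·0.9083 + 0.85·0.0917) ≈ 0.6997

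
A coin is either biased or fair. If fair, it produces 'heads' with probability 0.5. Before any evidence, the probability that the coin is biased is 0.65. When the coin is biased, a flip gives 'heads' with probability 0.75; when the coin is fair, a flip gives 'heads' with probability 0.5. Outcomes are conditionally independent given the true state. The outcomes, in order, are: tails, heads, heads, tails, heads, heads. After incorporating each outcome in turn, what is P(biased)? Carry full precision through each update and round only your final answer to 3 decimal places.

0.702

After 'tails': P(biased) = 0.25·0.6500 / (0.25·0.6500 + 0.5·0.3500) ≈ 0.4815
After 'heads': P(biased) = 0.75·0.4815 / (0.75·0.4815 + 0.5·0.5185) ≈ 0.5821
After 'heads': P(biased) = 0.75·0.5821 / (0.75·0.5821 + 0.5·0.4179) ≈ 0.6763
After 'tails': P(biased) = 0.25·0.6763 / (0.25·0.6763 + 0.5·0.3237) ≈ 0.5109
After 'heads': P(biased) = 0.75·0.5109 / (0.75·0.5109 + 0.5·0.4891) ≈ 0.6104
After 'heads': P(biased) = 0.75·0.6104 / (0.75·0.6104 + 0.5·0.3896) ≈ 0.7015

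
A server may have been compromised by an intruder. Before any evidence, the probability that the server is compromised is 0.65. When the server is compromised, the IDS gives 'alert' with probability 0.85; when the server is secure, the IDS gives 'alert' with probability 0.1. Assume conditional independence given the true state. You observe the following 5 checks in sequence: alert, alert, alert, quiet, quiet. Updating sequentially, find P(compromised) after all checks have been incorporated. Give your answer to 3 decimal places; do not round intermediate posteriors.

0.969

After 'alert': P(compromised) = 0.85·0.6500 / (0.85·0.6500 + 0.1·0.3500) ≈ 0.9404
After 'alert': P(compromised) = 0.85·0.9404 / (0.85·0.9404 + 0.1·0.0596) ≈ 0.9926
After 'alert': P(compromised) = 0.85·0.9926 / (0.85·0.9926 + 0.1·0.0074) ≈ 0.9991
After 'quiet': P(compromised) = 0.15·0.9991 / (0.15·0.9991 + 0.9·0.0009) ≈ 0.9948
After 'quiet': P(compromised) = 0.15·0.9948 / (0.15·0.9948 + 0.9·0.0052) ≈ 0.9694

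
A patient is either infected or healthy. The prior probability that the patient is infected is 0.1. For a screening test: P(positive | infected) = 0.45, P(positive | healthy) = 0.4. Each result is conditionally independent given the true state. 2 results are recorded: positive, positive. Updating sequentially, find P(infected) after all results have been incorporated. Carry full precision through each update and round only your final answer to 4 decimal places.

Each posterior becomes the prior for the next update.
After 'positive': P(infected) = 0.45·0.1000 / (0.45·0.1000 + 0.4·0.9000) ≈ 0.1111
After 'positive': P(infected) = 0.45·0.1111 / (0.45·0.1111 + 0.4·0.8889) ≈ 0.1233

0.1233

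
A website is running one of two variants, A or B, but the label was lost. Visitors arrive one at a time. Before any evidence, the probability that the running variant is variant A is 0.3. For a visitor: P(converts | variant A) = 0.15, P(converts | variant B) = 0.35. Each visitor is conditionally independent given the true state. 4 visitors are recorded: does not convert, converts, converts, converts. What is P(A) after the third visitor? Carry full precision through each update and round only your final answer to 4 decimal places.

0.0933

After 'does not convert': P(A) = 0.85·0.3000 / (0.85·0.3000 + 0.65·0.7000) ≈ 0.3592
After 'converts': P(A) = 0.15·0.3592 / (0.15·0.3592 + 0.35·0.6408) ≈ 0.1937
After 'converts': P(A) = 0.15·0.1937 / (0.15·0.1937 + 0.35·0.8063) ≈ 0.0933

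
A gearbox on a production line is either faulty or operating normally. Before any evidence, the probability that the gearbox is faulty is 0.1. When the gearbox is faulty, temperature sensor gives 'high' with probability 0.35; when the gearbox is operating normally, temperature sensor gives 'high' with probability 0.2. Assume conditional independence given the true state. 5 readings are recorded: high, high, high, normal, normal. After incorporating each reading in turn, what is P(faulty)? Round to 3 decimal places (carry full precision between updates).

After 'high': P(faulty) = 0.35·0.1000 / (0.35·0.1000 + 0.2·0.9000) ≈ 0.1628
After 'high': P(faulty) = 0.35·0.1628 / (0.35·0.1628 + 0.2·0.8372) ≈ 0.2539
After 'high': P(faulty) = 0.35·0.2539 / (0.35·0.2539 + 0.2·0.7461) ≈ 0.3732
After 'normal': P(faulty) = 0.65·0.3732 / (0.65·0.3732 + 0.8·0.6268) ≈ 0.3261
After 'normal': P(faulty) = 0.65·0.3261 / (0.65·0.3261 + 0.8·0.6739) ≈ 0.2822

0.282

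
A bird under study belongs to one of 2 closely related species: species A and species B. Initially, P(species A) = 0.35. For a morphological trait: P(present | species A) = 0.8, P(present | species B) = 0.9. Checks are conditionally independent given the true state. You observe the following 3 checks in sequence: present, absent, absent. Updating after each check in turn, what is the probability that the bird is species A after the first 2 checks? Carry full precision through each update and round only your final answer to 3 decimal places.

After 'present': P(species A) = 0.8·0.3500 / (0.8·0.3500 + 0.9·0.6500) ≈ 0.3237
After 'absent': P(species A) = 0.2·0.3237 / (0.2·0.3237 + 0.1·0.6763) ≈ 0.4891

0.489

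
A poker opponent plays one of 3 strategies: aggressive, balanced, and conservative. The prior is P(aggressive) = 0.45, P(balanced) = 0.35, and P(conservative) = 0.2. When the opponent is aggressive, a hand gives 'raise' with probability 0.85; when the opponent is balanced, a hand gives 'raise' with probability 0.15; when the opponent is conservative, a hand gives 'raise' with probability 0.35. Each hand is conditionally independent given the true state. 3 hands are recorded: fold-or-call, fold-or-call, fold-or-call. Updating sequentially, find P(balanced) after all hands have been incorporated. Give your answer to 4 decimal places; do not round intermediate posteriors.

0.7920

After 'fold-or-call': normaliser = 0.15·0.4500 + 0.85·0.3500 + 0.65·0.2000; P(aggressive) ≈ 0.1364, P(balanced) ≈ 0.6010, P(conservative) ≈ 0.2626
After 'fold-or-call': normaliser = 0.15·0.1364 + 0.85·0.6010 + 0.65·0.2626; P(aggressive) ≈ 0.0291, P(balanced) ≈ 0.7277, P(conservative) ≈ 0.2432
After 'fold-or-call': normaliser = 0.15·0.0291 + 0.85·0.7277 + 0.65·0.2432; P(aggressive) ≈ 0.0056, P(balanced) ≈ 0.7920, P(conservative) ≈ 0.2024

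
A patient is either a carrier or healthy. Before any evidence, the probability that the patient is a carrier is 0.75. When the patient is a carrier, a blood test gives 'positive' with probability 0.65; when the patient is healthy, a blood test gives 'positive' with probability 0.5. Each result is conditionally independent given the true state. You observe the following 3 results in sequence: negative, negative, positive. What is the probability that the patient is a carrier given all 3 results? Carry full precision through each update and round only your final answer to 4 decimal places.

0.6565

Each posterior becomes the prior for the next update.
After 'negative': P(carrier) = 0.35·0.7500 / (0.35·0.7500 + 0.5·0.2500) ≈ 0.6774
After 'negative': P(carrier) = 0.35·0.6774 / (0.35·0.6774 + 0.5·0.3226) ≈ 0.5951
After 'positive': P(carrier) = 0.65·0.5951 / (0.65·0.5951 + 0.5·0.4049) ≈ 0.6565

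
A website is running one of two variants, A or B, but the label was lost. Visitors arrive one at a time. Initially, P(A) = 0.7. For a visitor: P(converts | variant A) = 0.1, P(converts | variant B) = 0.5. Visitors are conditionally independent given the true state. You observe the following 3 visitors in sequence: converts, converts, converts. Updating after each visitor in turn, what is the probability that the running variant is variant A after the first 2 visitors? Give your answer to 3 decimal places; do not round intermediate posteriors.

After 'converts': P(A) = 0.1·0.7000 / (0.1·0.7000 + 0.5·0.3000) ≈ 0.3182
After 'converts': P(A) = 0.1·0.3182 / (0.1·0.3182 + 0.5·0.6818) ≈ 0.0854

0.085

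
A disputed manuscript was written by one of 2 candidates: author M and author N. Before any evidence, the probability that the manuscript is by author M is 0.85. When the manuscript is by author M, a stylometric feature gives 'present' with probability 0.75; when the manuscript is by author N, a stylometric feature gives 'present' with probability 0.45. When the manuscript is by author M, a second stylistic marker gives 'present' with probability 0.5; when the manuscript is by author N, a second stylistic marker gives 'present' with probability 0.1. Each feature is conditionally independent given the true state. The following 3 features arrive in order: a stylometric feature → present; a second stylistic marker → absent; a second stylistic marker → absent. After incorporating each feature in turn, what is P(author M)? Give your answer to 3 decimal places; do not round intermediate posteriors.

0.745

After a stylometric feature='present': P(author M) = 0.75·0.8500 / (0.75·0.8500 + 0.45·0.1500) ≈ 0.9043
After a second stylistic marker='absent': P(author M) = 0.5·0.9043 / (0.5·0.9043 + 0.9·0.0957) ≈ 0.8399
After a second stylistic marker='absent': P(author M) = 0.5·0.8399 / (0.5·0.8399 + 0.9·0.1601) ≈ 0.7446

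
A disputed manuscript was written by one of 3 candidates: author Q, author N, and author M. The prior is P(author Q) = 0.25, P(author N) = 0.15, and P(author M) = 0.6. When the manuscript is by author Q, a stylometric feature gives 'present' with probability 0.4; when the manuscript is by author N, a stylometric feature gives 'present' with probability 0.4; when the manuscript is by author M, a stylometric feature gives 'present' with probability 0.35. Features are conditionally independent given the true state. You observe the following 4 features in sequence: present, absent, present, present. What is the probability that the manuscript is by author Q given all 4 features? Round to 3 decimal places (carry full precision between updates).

0.299

After 'present': normaliser = 0.4·0.2500 + 0.4·0.1500 + 0.35·0.6000; P(author Q) ≈ 0.2703, P(author N) ≈ 0.1622, P(author M) ≈ 0.5676
After 'absent': normaliser = 0.6·0.2703 + 0.6·0.1622 + 0.65·0.5676; P(author Q) ≈ 0.2581, P(author N) ≈ 0.1548, P(author M) ≈ 0.5871
After 'present': normaliser = 0.4·0.2581 + 0.4·0.1548 + 0.35·0.5871; P(author Q) ≈ 0.2785, P(author N) ≈ 0.1671, P(author M) ≈ 0.5544
After 'present': normaliser = 0.4·0.2785 + 0.4·0.1671 + 0.35·0.5544; P(author Q) ≈ 0.2992, P(author N) ≈ 0.1795, P(author M) ≈ 0.5212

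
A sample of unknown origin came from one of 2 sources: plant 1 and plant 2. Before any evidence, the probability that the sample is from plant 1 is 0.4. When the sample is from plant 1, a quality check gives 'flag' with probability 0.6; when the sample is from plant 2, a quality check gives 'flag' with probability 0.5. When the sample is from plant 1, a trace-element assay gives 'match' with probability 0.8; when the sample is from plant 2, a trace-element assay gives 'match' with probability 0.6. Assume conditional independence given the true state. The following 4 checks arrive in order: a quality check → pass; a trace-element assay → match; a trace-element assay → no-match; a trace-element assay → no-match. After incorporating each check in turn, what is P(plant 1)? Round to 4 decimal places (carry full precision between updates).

0.1509

After a quality check='pass': P(plant 1) = 0.4·0.4000 / (0.4·0.4000 + 0.5·0.6000) ≈ 0.3478
After a trace-element assay='match': P(plant 1) = 0.8·0.3478 / (0.8·0.3478 + 0.6·0.6522) ≈ 0.4156
After a trace-element assay='no-match': P(plant 1) = 0.2·0.4156 / (0.2·0.4156 + 0.4·0.5844) ≈ 0.2623
After a trace-element assay='no-match': P(plant 1) = 0.2·0.2623 / (0.2·0.2623 + 0.4·0.7377) ≈ 0.1509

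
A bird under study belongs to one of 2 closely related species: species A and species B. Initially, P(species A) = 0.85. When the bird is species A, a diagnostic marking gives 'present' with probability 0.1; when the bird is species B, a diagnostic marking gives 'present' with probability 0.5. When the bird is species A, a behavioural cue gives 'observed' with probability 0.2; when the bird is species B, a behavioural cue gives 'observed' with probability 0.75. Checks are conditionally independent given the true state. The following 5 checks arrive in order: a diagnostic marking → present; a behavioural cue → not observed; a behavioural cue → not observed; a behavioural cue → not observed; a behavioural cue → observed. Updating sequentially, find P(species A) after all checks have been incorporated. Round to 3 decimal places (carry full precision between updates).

After a diagnostic marking='present': P(species A) = 0.1·0.8500 / (0.1·0.8500 + 0.5·0.1500) ≈ 0.5312
After a behavioural cue='not observed': P(species A) = 0.8·0.5312 / (0.8·0.5312 + 0.25·0.4688) ≈ 0.7839
After a behavioural cue='not observed': P(species A) = 0.8·0.7839 / (0.8·0.7839 + 0.25·0.2161) ≈ 0.9207
After a behavioural cue='not observed': P(species A) = 0.8·0.9207 / (0.8·0.9207 + 0.25·0.0793) ≈ 0.9738
After a behavioural cue='observed': P(species A) = 0.2·0.9738 / (0.2·0.9738 + 0.75·0.0262) ≈ 0.9083

0.908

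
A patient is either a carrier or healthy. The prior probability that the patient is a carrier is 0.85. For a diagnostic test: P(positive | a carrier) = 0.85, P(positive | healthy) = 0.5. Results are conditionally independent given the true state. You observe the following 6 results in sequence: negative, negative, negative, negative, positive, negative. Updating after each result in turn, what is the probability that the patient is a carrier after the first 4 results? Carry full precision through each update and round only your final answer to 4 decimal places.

Apply Bayes' rule sequentially, carrying P(carrier) forward.
After 'negative': P(carrier) = 0.15·0.8500 / (0.15·0.8500 + 0.5·0.1500) ≈ 0.6296
After 'negative': P(carrier) = 0.15·0.6296 / (0.15·0.6296 + 0.5·0.3704) ≈ 0.3377
After 'negative': P(carrier) = 0.15·0.3377 / (0.15·0.3377 + 0.5·0.6623) ≈ 0.1327
After 'negative': P(carrier) = 0.15·0.1327 / (0.15·0.1327 + 0.5·0.8673) ≈ 0.0439

0.0439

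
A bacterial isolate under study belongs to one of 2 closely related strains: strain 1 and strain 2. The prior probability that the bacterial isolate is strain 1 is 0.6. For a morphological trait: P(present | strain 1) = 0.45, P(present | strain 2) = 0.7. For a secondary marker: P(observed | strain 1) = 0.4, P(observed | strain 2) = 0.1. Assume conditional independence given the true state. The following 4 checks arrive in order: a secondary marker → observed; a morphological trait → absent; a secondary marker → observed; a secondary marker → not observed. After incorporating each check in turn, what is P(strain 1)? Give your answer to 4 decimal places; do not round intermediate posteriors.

After a secondary marker='observed': P(strain 1) = 0.4·0.6000 / (0.4·0.6000 + 0.1·0.4000) ≈ 0.8571
After a morphological trait='absent': P(strain 1) = 0.55·0.8571 / (0.55·0.8571 + 0.3·0.1429) ≈ 0.9167
After a secondary marker='observed': P(strain 1) = 0.4·0.9167 / (0.4·0.9167 + 0.1·0.0833) ≈ 0.9778
After a secondary marker='not observed': P(strain 1) = 0.6·0.9778 / (0.6·0.9778 + 0.9·0.0222) ≈ 0.9670

0.9670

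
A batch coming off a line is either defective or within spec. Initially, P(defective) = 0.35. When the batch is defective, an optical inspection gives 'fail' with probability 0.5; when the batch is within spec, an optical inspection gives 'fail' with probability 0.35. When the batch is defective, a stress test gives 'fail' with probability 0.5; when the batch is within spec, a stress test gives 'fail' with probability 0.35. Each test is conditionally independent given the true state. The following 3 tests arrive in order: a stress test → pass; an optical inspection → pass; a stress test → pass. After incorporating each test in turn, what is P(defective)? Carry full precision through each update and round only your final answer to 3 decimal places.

Each posterior becomes the prior for the next update.
After a stress test='pass': P(defective) = 0.5·0.3500 / (0.5·0.3500 + 0.65·0.6500) ≈ 0.2929
After an optical inspection='pass': P(defective) = 0.5·0.2929 / (0.5·0.2929 + 0.65·0.7071) ≈ 0.2416
After a stress test='pass': P(defective) = 0.5·0.2416 / (0.5·0.2416 + 0.65·0.7584) ≈ 0.1968

0.197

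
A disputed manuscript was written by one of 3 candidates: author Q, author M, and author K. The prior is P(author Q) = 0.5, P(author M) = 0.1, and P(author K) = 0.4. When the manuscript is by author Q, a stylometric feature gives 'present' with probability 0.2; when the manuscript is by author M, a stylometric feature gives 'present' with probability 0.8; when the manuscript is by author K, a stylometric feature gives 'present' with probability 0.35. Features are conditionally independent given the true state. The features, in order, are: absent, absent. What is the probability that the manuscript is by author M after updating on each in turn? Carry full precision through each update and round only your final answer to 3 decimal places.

0.008

Each posterior becomes the prior for the next update.
After 'absent': normaliser = 0.8·0.5000 + 0.2·0.1000 + 0.65·0.4000; P(author Q) ≈ 0.5882, P(author M) ≈ 0.0294, P(author K) ≈ 0.3824
After 'absent': normaliser = 0.8·0.5882 + 0.2·0.0294 + 0.65·0.3824; P(author Q) ≈ 0.6491, P(author M) ≈ 0.0081, P(author K) ≈ 0.3428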